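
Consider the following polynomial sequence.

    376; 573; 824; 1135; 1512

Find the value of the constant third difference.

6

First differences: 197, 251, 311, 377
Second differences: 54, 60, 66
Third differences: 6, 6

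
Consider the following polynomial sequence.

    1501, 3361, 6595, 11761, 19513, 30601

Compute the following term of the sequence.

Δ: 1860 , 3234 , 5166 , 7752 , 11088
Δ²: 1374 , 1932 , 2586 , 3336
Δ³: 558 , 654 , 750
Δ⁴: 96 , 96
Constant fourth difference = 96, so extend:
750 + 96 = 846;  3336 + 846 = 4182;  11088 + 4182 = 15270;  30601 + 15270 = 45871

45871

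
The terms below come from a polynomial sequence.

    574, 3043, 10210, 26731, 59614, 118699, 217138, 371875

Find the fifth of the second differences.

Δ: 2469, 7167, 16521, 32883, 59085, 98439, 154737
Δ²: 4698, 9354, 16362, 26202, 39354, 56298
Δ³: 4656, 7008, 9840, 13152, 16944
Δ⁴: 2352, 2832, 3312, 3792
Δ⁵: 480, 480, 480

39354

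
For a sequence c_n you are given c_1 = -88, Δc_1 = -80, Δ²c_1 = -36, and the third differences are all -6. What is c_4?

-442

Build the table forward from the leading diagonal:
Δ³: -6, -6, -6, -6
Δ²: -36, -42, -48, -54
Δ: -80, -116, -158, -206
c: -88, -168, -284, -442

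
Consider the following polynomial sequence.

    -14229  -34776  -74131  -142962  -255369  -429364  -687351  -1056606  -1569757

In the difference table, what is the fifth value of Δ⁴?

-5352

D1: -20547, -39355, -68831, -112407, -173995, -257987, -369255, -513151
D2: -18808, -29476, -43576, -61588, -83992, -111268, -143896
D3: -10668, -14100, -18012, -22404, -27276, -32628
D4: -3432, -3912, -4392, -4872, -5352
D5: -480, -480, -480, -480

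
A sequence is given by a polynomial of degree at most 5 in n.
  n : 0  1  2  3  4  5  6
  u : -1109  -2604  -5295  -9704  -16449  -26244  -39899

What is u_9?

First differences: -1495 , -2691 , -4409 , -6745 , -9795 , -13655
Second differences: -1196 , -1718 , -2336 , -3050 , -3860
Third differences: -522 , -618 , -714 , -810
Fourth differences: -96 , -96 , -96
Fourth differences constant at -96.
-810 − 96 = -906;  -3860 − 906 = -4766;  -13655 − 4766 = -18421;  -39899 − 18421 = -58320
-906 − 96 = -1002;  -4766 − 1002 = -5768;  -18421 − 5768 = -24189;  -58320 − 24189 = -82509
-1002 − 96 = -1098;  -5768 − 1098 = -6866;  -24189 − 6866 = -31055;  -82509 − 31055 = -113564

-113564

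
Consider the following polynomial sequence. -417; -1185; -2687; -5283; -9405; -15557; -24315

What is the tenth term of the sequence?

First differences: -768, -1502, -2596, -4122, -6152, -8758
Second differences: -734, -1094, -1526, -2030, -2606
Third differences: -360, -432, -504, -576
Fourth differences: -72, -72, -72
Constant fourth difference = -72, so extend:
-576 − 72 = -648;  -2606 − 648 = -3254;  -8758 − 3254 = -12012;  -24315 − 12012 = -36327
-648 − 72 = -720;  -3254 − 720 = -3974;  -12012 − 3974 = -15986;  -36327 − 15986 = -52313
-720 − 72 = -792;  -3974 − 792 = -4766;  -15986 − 4766 = -20752;  -52313 − 20752 = -73065

-73065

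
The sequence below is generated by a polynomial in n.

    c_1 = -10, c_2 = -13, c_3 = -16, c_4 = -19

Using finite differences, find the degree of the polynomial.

1

First differences: -3, -3, -3
The first differences are constant, so the polynomial has degree 1.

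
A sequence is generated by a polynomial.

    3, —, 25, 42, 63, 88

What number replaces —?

12

Using the last 4 terms:
D1: 17, 21, 25
D2: 4, 4
Constant second difference = 4.
Extend backward: 17 − 4 = 13;  25 − 13 = 12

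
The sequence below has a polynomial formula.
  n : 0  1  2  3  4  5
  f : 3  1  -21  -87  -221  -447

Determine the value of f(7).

First differences: -2  -22  -66  -134  -226
Second differences: -20  -44  -68  -92
Third differences: -24  -24  -24
Third differences constant at -24.
-92 − 24 = -116;  -226 − 116 = -342;  -447 − 342 = -789
-116 − 24 = -140;  -342 − 140 = -482;  -789 − 482 = -1271

-1271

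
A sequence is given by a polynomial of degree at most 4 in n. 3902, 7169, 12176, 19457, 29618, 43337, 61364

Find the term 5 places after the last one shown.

D1: 3267, 5007, 7281, 10161, 13719, 18027
D2: 1740, 2274, 2880, 3558, 4308
D3: 534, 606, 678, 750
D4: 72, 72, 72
The fourth differences are constant (72).
750 + 72 = 822;  4308 + 822 = 5130;  18027 + 5130 = 23157;  61364 + 23157 = 84521
822 + 72 = 894;  5130 + 894 = 6024;  23157 + 6024 = 29181;  84521 + 29181 = 113702
894 + 72 = 966;  6024 + 966 = 6990;  29181 + 6990 = 36171;  113702 + 36171 = 149873
966 + 72 = 1038;  6990 + 1038 = 8028;  36171 + 8028 = 44199;  149873 + 44199 = 194072
1038 + 72 = 1110;  8028 + 1110 = 9138;  44199 + 9138 = 53337;  194072 + 53337 = 247409

247409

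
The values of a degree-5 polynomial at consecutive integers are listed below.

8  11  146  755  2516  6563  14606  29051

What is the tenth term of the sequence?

90971

3, 135, 609, 1761, 4047, 8043, 14445
132, 474, 1152, 2286, 3996, 6402
342, 678, 1134, 1710, 2406
336, 456, 576, 696
120, 120, 120
Constant fifth difference = 120, so extend:
696 + 120 = 816;  2406 + 816 = 3222;  6402 + 3222 = 9624;  14445 + 9624 = 24069;  29051 + 24069 = 53120
816 + 120 = 936;  3222 + 936 = 4158;  9624 + 4158 = 13782;  24069 + 13782 = 37851;  53120 + 37851 = 90971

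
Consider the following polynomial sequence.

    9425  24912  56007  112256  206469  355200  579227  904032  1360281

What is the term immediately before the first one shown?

2784

15487, 31095, 56249, 94213, 148731, 224027, 324805, 456249
15608, 25154, 37964, 54518, 75296, 100778, 131444
9546, 12810, 16554, 20778, 25482, 30666
3264, 3744, 4224, 4704, 5184
480, 480, 480, 480
The fifth differences are constant at 480.
Work back: 3264 − 480 = 2784;  9546 − 2784 = 6762;  15608 − 6762 = 8846;  15487 − 8846 = 6641;  9425 − 6641 = 2784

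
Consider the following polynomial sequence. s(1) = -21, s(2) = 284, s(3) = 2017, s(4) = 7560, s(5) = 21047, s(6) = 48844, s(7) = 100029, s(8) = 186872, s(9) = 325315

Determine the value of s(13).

1869327

305 , 1733 , 5543 , 13487 , 27797 , 51185 , 86843 , 138443
1428 , 3810 , 7944 , 14310 , 23388 , 35658 , 51600
2382 , 4134 , 6366 , 9078 , 12270 , 15942
1752 , 2232 , 2712 , 3192 , 3672
480 , 480 , 480 , 480
Constant fifth difference = 480, so extend:
3672 + 480 = 4152;  15942 + 4152 = 20094;  51600 + 20094 = 71694;  138443 + 71694 = 210137;  325315 + 210137 = 535452
4152 + 480 = 4632;  20094 + 4632 = 24726;  71694 + 24726 = 96420;  210137 + 96420 = 306557;  535452 + 306557 = 842009
4632 + 480 = 5112;  24726 + 5112 = 29838;  96420 + 29838 = 126258;  306557 + 126258 = 432815;  842009 + 432815 = 1274824
5112 + 480 = 5592;  29838 + 5592 = 35430;  126258 + 35430 = 161688;  432815 + 161688 = 594503;  1274824 + 594503 = 1869327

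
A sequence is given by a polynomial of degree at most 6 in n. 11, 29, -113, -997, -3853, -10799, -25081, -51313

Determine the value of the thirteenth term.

18 , -142 , -884 , -2856 , -6946 , -14282 , -26232
-160 , -742 , -1972 , -4090 , -7336 , -11950
-582 , -1230 , -2118 , -3246 , -4614
-648 , -888 , -1128 , -1368
-240 , -240 , -240
Fifth differences constant at -240.
-1368 − 240 = -1608;  -4614 − 1608 = -6222;  -11950 − 6222 = -18172;  -26232 − 18172 = -44404;  -51313 − 44404 = -95717
-1608 − 240 = -1848;  -6222 − 1848 = -8070;  -18172 − 8070 = -26242;  -44404 − 26242 = -70646;  -95717 − 70646 = -166363
-1848 − 240 = -2088;  -8070 − 2088 = -10158;  -26242 − 10158 = -36400;  -70646 − 36400 = -107046;  -166363 − 107046 = -273409
-2088 − 240 = -2328;  -10158 − 2328 = -12486;  -36400 − 12486 = -48886;  -107046 − 48886 = -155932;  -273409 − 155932 = -429341
-2328 − 240 = -2568;  -12486 − 2568 = -15054;  -48886 − 15054 = -63940;  -155932 − 63940 = -219872;  -429341 − 219872 = -649213

-649213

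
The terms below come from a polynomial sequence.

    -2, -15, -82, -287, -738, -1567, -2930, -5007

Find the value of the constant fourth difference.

D1: -13, -67, -205, -451, -829, -1363, -2077
D2: -54, -138, -246, -378, -534, -714
D3: -84, -108, -132, -156, -180
D4: -24, -24, -24, -24

-24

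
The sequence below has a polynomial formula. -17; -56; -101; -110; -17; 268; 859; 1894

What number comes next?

3535

-39, -45, -9, 93, 285, 591, 1035
-6, 36, 102, 192, 306, 444
42, 66, 90, 114, 138
24, 24, 24, 24
Fourth differences constant at 24.
138 + 24 = 162;  444 + 162 = 606;  1035 + 606 = 1641;  1894 + 1641 = 3535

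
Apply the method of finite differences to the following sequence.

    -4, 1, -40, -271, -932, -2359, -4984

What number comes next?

-9335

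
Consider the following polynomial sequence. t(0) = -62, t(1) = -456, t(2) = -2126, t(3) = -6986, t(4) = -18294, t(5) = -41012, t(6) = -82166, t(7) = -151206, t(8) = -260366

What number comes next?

-425024

First differences: -394 , -1670 , -4860 , -11308 , -22718 , -41154 , -69040 , -109160
Second differences: -1276 , -3190 , -6448 , -11410 , -18436 , -27886 , -40120
Third differences: -1914 , -3258 , -4962 , -7026 , -9450 , -12234
Fourth differences: -1344 , -1704 , -2064 , -2424 , -2784
Fifth differences: -360 , -360 , -360 , -360
The fifth differences are constant (-360).
-2784 − 360 = -3144;  -12234 − 3144 = -15378;  -40120 − 15378 = -55498;  -109160 − 55498 = -164658;  -260366 − 164658 = -425024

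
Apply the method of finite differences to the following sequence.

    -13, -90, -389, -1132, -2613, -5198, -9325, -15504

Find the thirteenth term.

-100069

First differences: -77, -299, -743, -1481, -2585, -4127, -6179
Second differences: -222, -444, -738, -1104, -1542, -2052
Third differences: -222, -294, -366, -438, -510
Fourth differences: -72, -72, -72, -72
The fourth differences are constant (-72).
-510 − 72 = -582;  -2052 − 582 = -2634;  -6179 − 2634 = -8813;  -15504 − 8813 = -24317
-582 − 72 = -654;  -2634 − 654 = -3288;  -8813 − 3288 = -12101;  -24317 − 12101 = -36418
-654 − 72 = -726;  -3288 − 726 = -4014;  -12101 − 4014 = -16115;  -36418 − 16115 = -52533
-726 − 72 = -798;  -4014 − 798 = -4812;  -16115 − 4812 = -20927;  -52533 − 20927 = -73460
-798 − 72 = -870;  -4812 − 870 = -5682;  -20927 − 5682 = -26609;  -73460 − 26609 = -100069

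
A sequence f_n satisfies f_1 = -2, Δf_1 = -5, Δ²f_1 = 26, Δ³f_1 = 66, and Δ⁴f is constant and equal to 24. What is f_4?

127

Build the table forward from the leading diagonal:
D4: 24, 24, 24, 24
D3: 66, 90, 114, 138
D2: 26, 92, 182, 296
D1: -5, 21, 113, 295
f: -2, -7, 14, 127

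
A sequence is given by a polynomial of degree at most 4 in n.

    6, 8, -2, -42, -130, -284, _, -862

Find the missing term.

Using the first 6 terms:
Δ: 2, -10, -40, -88, -154
Δ²: -12, -30, -48, -66
Δ³: -18, -18, -18
Constant third difference = -18.
Extend forward: -66 − 18 = -84;  -154 − 84 = -238;  -284 − 238 = -522

-522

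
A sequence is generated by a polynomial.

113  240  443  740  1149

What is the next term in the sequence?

1688

First differences: 127  203  297  409
Second differences: 76  94  112
Third differences: 18  18
Constant third difference = 18, so extend:
112 + 18 = 130;  409 + 130 = 539;  1149 + 539 = 1688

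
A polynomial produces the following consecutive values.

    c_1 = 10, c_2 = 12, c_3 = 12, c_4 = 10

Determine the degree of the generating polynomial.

2

Δ: 2, 0, -2
Δ²: -2, -2
The second differences are constant, so the polynomial has degree 2.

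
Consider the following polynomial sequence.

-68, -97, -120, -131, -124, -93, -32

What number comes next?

65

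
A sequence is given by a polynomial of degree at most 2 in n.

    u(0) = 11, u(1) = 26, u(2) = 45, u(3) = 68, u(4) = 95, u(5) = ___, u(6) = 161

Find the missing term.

126

Using the first 5 terms:
15, 19, 23, 27
4, 4, 4
Constant second difference = 4.
Extend forward: 27 + 4 = 31;  95 + 31 = 126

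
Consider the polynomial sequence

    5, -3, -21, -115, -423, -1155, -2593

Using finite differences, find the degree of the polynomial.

4

First differences: -8, -18, -94, -308, -732, -1438
Second differences: -10, -76, -214, -424, -706
Third differences: -66, -138, -210, -282
Fourth differences: -72, -72, -72
The fourth differences are constant, so the polynomial has degree 4.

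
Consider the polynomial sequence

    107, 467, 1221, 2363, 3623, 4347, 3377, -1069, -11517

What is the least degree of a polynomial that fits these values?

5

D1: 360, 754, 1142, 1260, 724, -970, -4446, -10448
D2: 394, 388, 118, -536, -1694, -3476, -6002
D3: -6, -270, -654, -1158, -1782, -2526
D4: -264, -384, -504, -624, -744
D5: -120, -120, -120, -120
The fifth differences are constant, so the polynomial has degree 5.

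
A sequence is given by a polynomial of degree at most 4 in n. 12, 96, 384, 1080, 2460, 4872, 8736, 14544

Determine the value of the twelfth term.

69576

84, 288, 696, 1380, 2412, 3864, 5808
204, 408, 684, 1032, 1452, 1944
204, 276, 348, 420, 492
72, 72, 72, 72
Fourth differences constant at 72.
492 + 72 = 564;  1944 + 564 = 2508;  5808 + 2508 = 8316;  14544 + 8316 = 22860
564 + 72 = 636;  2508 + 636 = 3144;  8316 + 3144 = 11460;  22860 + 11460 = 34320
636 + 72 = 708;  3144 + 708 = 3852;  11460 + 3852 = 15312;  34320 + 15312 = 49632
708 + 72 = 780;  3852 + 780 = 4632;  15312 + 4632 = 19944;  49632 + 19944 = 69576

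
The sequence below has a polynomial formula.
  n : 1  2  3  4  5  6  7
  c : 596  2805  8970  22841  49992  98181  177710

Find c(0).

57

First differences: 2209, 6165, 13871, 27151, 48189, 79529
Second differences: 3956, 7706, 13280, 21038, 31340
Third differences: 3750, 5574, 7758, 10302
Fourth differences: 1824, 2184, 2544
Fifth differences: 360, 360
The fifth differences are constant at 360.
Work back: 1824 − 360 = 1464;  3750 − 1464 = 2286;  3956 − 2286 = 1670;  2209 − 1670 = 539;  596 − 539 = 57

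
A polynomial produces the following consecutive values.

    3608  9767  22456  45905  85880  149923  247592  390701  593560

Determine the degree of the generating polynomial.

5

Δ: 6159, 12689, 23449, 39975, 64043, 97669, 143109, 202859
Δ²: 6530, 10760, 16526, 24068, 33626, 45440, 59750
Δ³: 4230, 5766, 7542, 9558, 11814, 14310
Δ⁴: 1536, 1776, 2016, 2256, 2496
Δ⁵: 240, 240, 240, 240
The fifth differences are constant, so the polynomial has degree 5.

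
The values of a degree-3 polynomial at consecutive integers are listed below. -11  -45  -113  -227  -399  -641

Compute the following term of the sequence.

D1: -34, -68, -114, -172, -242
D2: -34, -46, -58, -70
D3: -12, -12, -12
Third differences constant at -12.
-70 − 12 = -82;  -242 − 82 = -324;  -641 − 324 = -965

-965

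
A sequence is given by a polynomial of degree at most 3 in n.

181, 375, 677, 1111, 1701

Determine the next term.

2471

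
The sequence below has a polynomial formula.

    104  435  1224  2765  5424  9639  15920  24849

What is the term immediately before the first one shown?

331  789  1541  2659  4215  6281  8929
458  752  1118  1556  2066  2648
294  366  438  510  582
72  72  72  72
The fourth differences are constant at 72.
Work back: 294 − 72 = 222;  458 − 222 = 236;  331 − 236 = 95;  104 − 95 = 9

9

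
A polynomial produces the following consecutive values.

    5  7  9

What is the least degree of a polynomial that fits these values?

D1: 2, 2
The first differences are constant, so the polynomial has degree 1.

1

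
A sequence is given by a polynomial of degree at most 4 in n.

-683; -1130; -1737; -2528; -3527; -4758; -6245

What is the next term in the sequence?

-8012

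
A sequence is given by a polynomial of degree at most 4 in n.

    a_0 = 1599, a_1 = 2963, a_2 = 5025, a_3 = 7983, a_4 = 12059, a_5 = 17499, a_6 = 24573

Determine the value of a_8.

D1: 1364  2062  2958  4076  5440  7074
D2: 698  896  1118  1364  1634
D3: 198  222  246  270
D4: 24  24  24
Constant fourth difference = 24, so extend:
270 + 24 = 294;  1634 + 294 = 1928;  7074 + 1928 = 9002;  24573 + 9002 = 33575
294 + 24 = 318;  1928 + 318 = 2246;  9002 + 2246 = 11248;  33575 + 11248 = 44823

44823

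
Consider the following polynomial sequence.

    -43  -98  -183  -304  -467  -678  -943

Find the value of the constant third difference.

-6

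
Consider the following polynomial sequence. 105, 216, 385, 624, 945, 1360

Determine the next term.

First differences: 111, 169, 239, 321, 415
Second differences: 58, 70, 82, 94
Third differences: 12, 12, 12
Constant third difference = 12, so extend:
94 + 12 = 106;  415 + 106 = 521;  1360 + 521 = 1881

1881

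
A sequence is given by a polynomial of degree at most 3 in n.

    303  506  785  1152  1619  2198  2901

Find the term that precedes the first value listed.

164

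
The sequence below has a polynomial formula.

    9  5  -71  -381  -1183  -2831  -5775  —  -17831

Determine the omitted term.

Using the first 7 terms:
Δ: -4  -76  -310  -802  -1648  -2944
Δ²: -72  -234  -492  -846  -1296
Δ³: -162  -258  -354  -450
Δ⁴: -96  -96  -96
Constant fourth difference = -96.
Extend forward: -450 − 96 = -546;  -1296 − 546 = -1842;  -2944 − 1842 = -4786;  -5775 − 4786 = -10561

-10561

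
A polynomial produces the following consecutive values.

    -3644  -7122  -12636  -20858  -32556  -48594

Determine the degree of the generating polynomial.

First differences: -3478, -5514, -8222, -11698, -16038
Second differences: -2036, -2708, -3476, -4340
Third differences: -672, -768, -864
Fourth differences: -96, -96
The fourth differences are constant, so the polynomial has degree 4.

4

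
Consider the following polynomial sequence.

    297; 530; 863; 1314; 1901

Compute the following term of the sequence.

First differences: 233, 333, 451, 587
Second differences: 100, 118, 136
Third differences: 18, 18
Constant third difference = 18, so extend:
136 + 18 = 154;  587 + 154 = 741;  1901 + 741 = 2642

2642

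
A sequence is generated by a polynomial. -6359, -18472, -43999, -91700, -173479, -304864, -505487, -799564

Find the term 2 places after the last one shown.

-1790744

First differences: -12113  -25527  -47701  -81779  -131385  -200623  -294077
Second differences: -13414  -22174  -34078  -49606  -69238  -93454
Third differences: -8760  -11904  -15528  -19632  -24216
Fourth differences: -3144  -3624  -4104  -4584
Fifth differences: -480  -480  -480
Fifth differences constant at -480.
-4584 − 480 = -5064;  -24216 − 5064 = -29280;  -93454 − 29280 = -122734;  -294077 − 122734 = -416811;  -799564 − 416811 = -1216375
-5064 − 480 = -5544;  -29280 − 5544 = -34824;  -122734 − 34824 = -157558;  -416811 − 157558 = -574369;  -1216375 − 574369 = -1790744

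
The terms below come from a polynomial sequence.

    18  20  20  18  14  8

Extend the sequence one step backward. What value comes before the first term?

2, 0, -2, -4, -6
-2, -2, -2, -2
The second differences are constant at -2.
Work back: 2 + 2 = 4;  18 − 4 = 14

14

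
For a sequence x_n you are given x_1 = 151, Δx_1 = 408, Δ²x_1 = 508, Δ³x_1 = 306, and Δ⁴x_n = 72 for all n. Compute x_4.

Build the table forward from the leading diagonal:
D4: 72  72  72  72
D3: 306  378  450  522
D2: 508  814  1192  1642
D1: 408  916  1730  2922
x: 151  559  1475  3205

3205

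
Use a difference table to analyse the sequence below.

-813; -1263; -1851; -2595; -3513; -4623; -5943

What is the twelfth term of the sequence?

First differences: -450 , -588 , -744 , -918 , -1110 , -1320
Second differences: -138 , -156 , -174 , -192 , -210
Third differences: -18 , -18 , -18 , -18
Third differences constant at -18.
-210 − 18 = -228;  -1320 − 228 = -1548;  -5943 − 1548 = -7491
-228 − 18 = -246;  -1548 − 246 = -1794;  -7491 − 1794 = -9285
-246 − 18 = -264;  -1794 − 264 = -2058;  -9285 − 2058 = -11343
-264 − 18 = -282;  -2058 − 282 = -2340;  -11343 − 2340 = -13683
-282 − 18 = -300;  -2340 − 300 = -2640;  -13683 − 2640 = -16323

-16323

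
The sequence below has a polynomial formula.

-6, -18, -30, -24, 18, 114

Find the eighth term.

-12 , -12 , 6 , 42 , 96
0 , 18 , 36 , 54
18 , 18 , 18
Third differences constant at 18.
54 + 18 = 72;  96 + 72 = 168;  114 + 168 = 282
72 + 18 = 90;  168 + 90 = 258;  282 + 258 = 540

540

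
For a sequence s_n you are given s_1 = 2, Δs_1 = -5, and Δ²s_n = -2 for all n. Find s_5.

-30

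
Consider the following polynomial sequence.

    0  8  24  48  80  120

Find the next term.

168

8, 16, 24, 32, 40
8, 8, 8, 8
Constant second difference = 8, so extend:
40 + 8 = 48;  120 + 48 = 168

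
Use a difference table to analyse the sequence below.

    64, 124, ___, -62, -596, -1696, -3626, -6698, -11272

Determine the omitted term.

Using the last 6 terms:
-534  -1100  -1930  -3072  -4574
-566  -830  -1142  -1502
-264  -312  -360
-48  -48
Constant fourth difference = -48.
Extend backward: -264 + 48 = -216;  -566 + 216 = -350;  -534 + 350 = -184;  -62 + 184 = 122

122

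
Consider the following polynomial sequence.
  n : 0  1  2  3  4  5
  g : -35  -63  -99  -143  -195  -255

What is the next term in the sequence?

D1: -28, -36, -44, -52, -60
D2: -8, -8, -8, -8
Constant second difference = -8, so extend:
-60 − 8 = -68;  -255 − 68 = -323

-323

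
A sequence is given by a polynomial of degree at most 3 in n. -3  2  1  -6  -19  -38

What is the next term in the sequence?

-63

5, -1, -7, -13, -19
-6, -6, -6, -6
Second differences constant at -6.
-19 − 6 = -25;  -38 − 25 = -63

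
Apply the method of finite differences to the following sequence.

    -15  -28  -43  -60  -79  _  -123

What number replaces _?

-100

Using the first 5 terms:
Δ: -13, -15, -17, -19
Δ²: -2, -2, -2
Constant second difference = -2.
Extend forward: -19 − 2 = -21;  -79 − 21 = -100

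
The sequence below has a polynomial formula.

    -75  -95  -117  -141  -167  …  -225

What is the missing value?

Using the first 5 terms:
Δ: -20, -22, -24, -26
Δ²: -2, -2, -2
Constant second difference = -2.
Extend forward: -26 − 2 = -28;  -167 − 28 = -195

-195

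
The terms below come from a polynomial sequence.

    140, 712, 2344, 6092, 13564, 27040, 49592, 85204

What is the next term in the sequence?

Δ: 572, 1632, 3748, 7472, 13476, 22552, 35612
Δ²: 1060, 2116, 3724, 6004, 9076, 13060
Δ³: 1056, 1608, 2280, 3072, 3984
Δ⁴: 552, 672, 792, 912
Δ⁵: 120, 120, 120
Fifth differences constant at 120.
912 + 120 = 1032;  3984 + 1032 = 5016;  13060 + 5016 = 18076;  35612 + 18076 = 53688;  85204 + 53688 = 138892

138892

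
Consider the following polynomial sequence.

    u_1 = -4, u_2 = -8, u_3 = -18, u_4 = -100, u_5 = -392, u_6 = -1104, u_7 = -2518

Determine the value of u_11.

D1: -4, -10, -82, -292, -712, -1414
D2: -6, -72, -210, -420, -702
D3: -66, -138, -210, -282
D4: -72, -72, -72
The fourth differences are constant (-72).
-282 − 72 = -354;  -702 − 354 = -1056;  -1414 − 1056 = -2470;  -2518 − 2470 = -4988
-354 − 72 = -426;  -1056 − 426 = -1482;  -2470 − 1482 = -3952;  -4988 − 3952 = -8940
-426 − 72 = -498;  -1482 − 498 = -1980;  -3952 − 1980 = -5932;  -8940 − 5932 = -14872
-498 − 72 = -570;  -1980 − 570 = -2550;  -5932 − 2550 = -8482;  -14872 − 8482 = -23354

-23354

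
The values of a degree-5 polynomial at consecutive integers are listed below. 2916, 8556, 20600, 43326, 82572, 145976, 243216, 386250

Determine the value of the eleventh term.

5640  12044  22726  39246  63404  97240  143034
6404  10682  16520  24158  33836  45794
4278  5838  7638  9678  11958
1560  1800  2040  2280
240  240  240
Fifth differences constant at 240.
2280 + 240 = 2520;  11958 + 2520 = 14478;  45794 + 14478 = 60272;  143034 + 60272 = 203306;  386250 + 203306 = 589556
2520 + 240 = 2760;  14478 + 2760 = 17238;  60272 + 17238 = 77510;  203306 + 77510 = 280816;  589556 + 280816 = 870372
2760 + 240 = 3000;  17238 + 3000 = 20238;  77510 + 20238 = 97748;  280816 + 97748 = 378564;  870372 + 378564 = 1248936

1248936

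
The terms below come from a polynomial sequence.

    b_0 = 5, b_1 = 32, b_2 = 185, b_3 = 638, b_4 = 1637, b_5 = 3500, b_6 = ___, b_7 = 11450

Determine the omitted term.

6617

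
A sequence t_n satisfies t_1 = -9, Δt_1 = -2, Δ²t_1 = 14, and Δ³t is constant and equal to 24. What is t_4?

51

Build the table forward from the leading diagonal:
D3: 24  24  24  24
D2: 14  38  62  86
D1: -2  12  50  112
t: -9  -11  1  51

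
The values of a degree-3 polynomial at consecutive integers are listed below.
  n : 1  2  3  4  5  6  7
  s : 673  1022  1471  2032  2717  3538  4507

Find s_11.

10103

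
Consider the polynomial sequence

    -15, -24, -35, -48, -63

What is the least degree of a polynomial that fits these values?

First differences: -9, -11, -13, -15
Second differences: -2, -2, -2
The second differences are constant, so the polynomial has degree 2.

2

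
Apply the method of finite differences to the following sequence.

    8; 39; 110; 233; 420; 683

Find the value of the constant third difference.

D1: 31, 71, 123, 187, 263
D2: 40, 52, 64, 76
D3: 12, 12, 12

12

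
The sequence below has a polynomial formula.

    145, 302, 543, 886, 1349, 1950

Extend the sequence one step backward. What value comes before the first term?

Δ: 157  241  343  463  601
Δ²: 84  102  120  138
Δ³: 18  18  18
The third differences are constant at 18.
Work back: 84 − 18 = 66;  157 − 66 = 91;  145 − 91 = 54

54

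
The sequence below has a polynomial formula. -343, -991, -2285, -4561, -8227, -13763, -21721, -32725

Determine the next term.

First differences: -648  -1294  -2276  -3666  -5536  -7958  -11004
Second differences: -646  -982  -1390  -1870  -2422  -3046
Third differences: -336  -408  -480  -552  -624
Fourth differences: -72  -72  -72  -72
The fourth differences are constant (-72).
-624 − 72 = -696;  -3046 − 696 = -3742;  -11004 − 3742 = -14746;  -32725 − 14746 = -47471

-47471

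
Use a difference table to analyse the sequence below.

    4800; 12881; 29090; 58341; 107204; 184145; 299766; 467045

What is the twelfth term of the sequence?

2008901

First differences: 8081, 16209, 29251, 48863, 76941, 115621, 167279
Second differences: 8128, 13042, 19612, 28078, 38680, 51658
Third differences: 4914, 6570, 8466, 10602, 12978
Fourth differences: 1656, 1896, 2136, 2376
Fifth differences: 240, 240, 240
Fifth differences constant at 240.
2376 + 240 = 2616;  12978 + 2616 = 15594;  51658 + 15594 = 67252;  167279 + 67252 = 234531;  467045 + 234531 = 701576
2616 + 240 = 2856;  15594 + 2856 = 18450;  67252 + 18450 = 85702;  234531 + 85702 = 320233;  701576 + 320233 = 1021809
2856 + 240 = 3096;  18450 + 3096 = 21546;  85702 + 21546 = 107248;  320233 + 107248 = 427481;  1021809 + 427481 = 1449290
3096 + 240 = 3336;  21546 + 3336 = 24882;  107248 + 24882 = 132130;  427481 + 132130 = 559611;  1449290 + 559611 = 2008901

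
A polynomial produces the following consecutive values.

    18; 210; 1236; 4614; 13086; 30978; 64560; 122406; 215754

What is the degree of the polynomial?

D1: 192, 1026, 3378, 8472, 17892, 33582, 57846, 93348
D2: 834, 2352, 5094, 9420, 15690, 24264, 35502
D3: 1518, 2742, 4326, 6270, 8574, 11238
D4: 1224, 1584, 1944, 2304, 2664
D5: 360, 360, 360, 360
The fifth differences are constant, so the polynomial has degree 5.

5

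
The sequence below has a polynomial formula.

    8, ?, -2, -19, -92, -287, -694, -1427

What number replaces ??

Using the last 6 terms:
Δ: -17  -73  -195  -407  -733
Δ²: -56  -122  -212  -326
Δ³: -66  -90  -114
Δ⁴: -24  -24
Constant fourth difference = -24.
Extend backward: -66 + 24 = -42;  -56 + 42 = -14;  -17 + 14 = -3;  -2 + 3 = 1

1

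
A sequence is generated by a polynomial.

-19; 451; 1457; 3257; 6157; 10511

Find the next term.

16721

470, 1006, 1800, 2900, 4354
536, 794, 1100, 1454
258, 306, 354
48, 48
Fourth differences constant at 48.
354 + 48 = 402;  1454 + 402 = 1856;  4354 + 1856 = 6210;  10511 + 6210 = 16721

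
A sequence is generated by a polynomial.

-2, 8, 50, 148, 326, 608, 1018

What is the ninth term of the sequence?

2318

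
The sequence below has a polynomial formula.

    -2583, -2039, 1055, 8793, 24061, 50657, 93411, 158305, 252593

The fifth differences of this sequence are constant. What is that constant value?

120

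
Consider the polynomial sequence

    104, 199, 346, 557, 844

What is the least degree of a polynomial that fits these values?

D1: 95, 147, 211, 287
D2: 52, 64, 76
D3: 12, 12
The third differences are constant, so the polynomial has degree 3.

3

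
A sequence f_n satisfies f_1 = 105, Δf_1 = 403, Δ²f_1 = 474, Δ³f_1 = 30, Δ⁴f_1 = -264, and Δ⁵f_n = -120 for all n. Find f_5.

4417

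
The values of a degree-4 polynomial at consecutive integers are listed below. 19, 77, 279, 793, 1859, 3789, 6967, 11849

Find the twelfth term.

60057

58, 202, 514, 1066, 1930, 3178, 4882
144, 312, 552, 864, 1248, 1704
168, 240, 312, 384, 456
72, 72, 72, 72
Constant fourth difference = 72, so extend:
456 + 72 = 528;  1704 + 528 = 2232;  4882 + 2232 = 7114;  11849 + 7114 = 18963
528 + 72 = 600;  2232 + 600 = 2832;  7114 + 2832 = 9946;  18963 + 9946 = 28909
600 + 72 = 672;  2832 + 672 = 3504;  9946 + 3504 = 13450;  28909 + 13450 = 42359
672 + 72 = 744;  3504 + 744 = 4248;  13450 + 4248 = 17698;  42359 + 17698 = 60057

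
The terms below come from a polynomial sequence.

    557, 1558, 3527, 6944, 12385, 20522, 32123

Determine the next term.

48052

Δ: 1001 , 1969 , 3417 , 5441 , 8137 , 11601
Δ²: 968 , 1448 , 2024 , 2696 , 3464
Δ³: 480 , 576 , 672 , 768
Δ⁴: 96 , 96 , 96
Fourth differences constant at 96.
768 + 96 = 864;  3464 + 864 = 4328;  11601 + 4328 = 15929;  32123 + 15929 = 48052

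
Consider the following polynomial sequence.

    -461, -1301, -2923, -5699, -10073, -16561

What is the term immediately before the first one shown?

-103

First differences: -840, -1622, -2776, -4374, -6488
Second differences: -782, -1154, -1598, -2114
Third differences: -372, -444, -516
Fourth differences: -72, -72
The fourth differences are constant at -72.
Work back: -372 + 72 = -300;  -782 + 300 = -482;  -840 + 482 = -358;  -461 + 358 = -103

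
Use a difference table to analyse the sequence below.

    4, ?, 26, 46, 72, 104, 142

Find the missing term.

Using the last 5 terms:
First differences: 20  26  32  38
Second differences: 6  6  6
Constant second difference = 6.
Extend backward: 20 − 6 = 14;  26 − 14 = 12

12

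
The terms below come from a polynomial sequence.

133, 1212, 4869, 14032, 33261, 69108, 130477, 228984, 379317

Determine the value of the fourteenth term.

2682852

First differences: 1079, 3657, 9163, 19229, 35847, 61369, 98507, 150333
Second differences: 2578, 5506, 10066, 16618, 25522, 37138, 51826
Third differences: 2928, 4560, 6552, 8904, 11616, 14688
Fourth differences: 1632, 1992, 2352, 2712, 3072
Fifth differences: 360, 360, 360, 360
Constant fifth difference = 360, so extend:
3072 + 360 = 3432;  14688 + 3432 = 18120;  51826 + 18120 = 69946;  150333 + 69946 = 220279;  379317 + 220279 = 599596
3432 + 360 = 3792;  18120 + 3792 = 21912;  69946 + 21912 = 91858;  220279 + 91858 = 312137;  599596 + 312137 = 911733
3792 + 360 = 4152;  21912 + 4152 = 26064;  91858 + 26064 = 117922;  312137 + 117922 = 430059;  911733 + 430059 = 1341792
4152 + 360 = 4512;  26064 + 4512 = 30576;  117922 + 30576 = 148498;  430059 + 148498 = 578557;  1341792 + 578557 = 1920349
4512 + 360 = 4872;  30576 + 4872 = 35448;  148498 + 35448 = 183946;  578557 + 183946 = 762503;  1920349 + 762503 = 2682852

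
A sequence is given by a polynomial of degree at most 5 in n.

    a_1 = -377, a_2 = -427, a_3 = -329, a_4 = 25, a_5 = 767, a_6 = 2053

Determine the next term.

4063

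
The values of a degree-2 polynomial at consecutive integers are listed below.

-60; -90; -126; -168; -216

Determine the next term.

Δ: -30 , -36 , -42 , -48
Δ²: -6 , -6 , -6
The second differences are constant (-6).
-48 − 6 = -54;  -216 − 54 = -270

-270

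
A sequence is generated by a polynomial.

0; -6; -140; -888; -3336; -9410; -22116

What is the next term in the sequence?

First differences: -6  -134  -748  -2448  -6074  -12706
Second differences: -128  -614  -1700  -3626  -6632
Third differences: -486  -1086  -1926  -3006
Fourth differences: -600  -840  -1080
Fifth differences: -240  -240
Fifth differences constant at -240.
-1080 − 240 = -1320;  -3006 − 1320 = -4326;  -6632 − 4326 = -10958;  -12706 − 10958 = -23664;  -22116 − 23664 = -45780

-45780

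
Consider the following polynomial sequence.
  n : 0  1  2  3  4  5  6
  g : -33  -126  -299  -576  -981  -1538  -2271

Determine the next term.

-3204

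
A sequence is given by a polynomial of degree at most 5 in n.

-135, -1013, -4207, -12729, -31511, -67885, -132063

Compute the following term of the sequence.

D1: -878 , -3194 , -8522 , -18782 , -36374 , -64178
D2: -2316 , -5328 , -10260 , -17592 , -27804
D3: -3012 , -4932 , -7332 , -10212
D4: -1920 , -2400 , -2880
D5: -480 , -480
The fifth differences are constant (-480).
-2880 − 480 = -3360;  -10212 − 3360 = -13572;  -27804 − 13572 = -41376;  -64178 − 41376 = -105554;  -132063 − 105554 = -237617

-237617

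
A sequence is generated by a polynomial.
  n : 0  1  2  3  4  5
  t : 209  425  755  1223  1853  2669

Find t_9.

D1: 216  330  468  630  816
D2: 114  138  162  186
D3: 24  24  24
The third differences are constant (24).
186 + 24 = 210;  816 + 210 = 1026;  2669 + 1026 = 3695
210 + 24 = 234;  1026 + 234 = 1260;  3695 + 1260 = 4955
234 + 24 = 258;  1260 + 258 = 1518;  4955 + 1518 = 6473
258 + 24 = 282;  1518 + 282 = 1800;  6473 + 1800 = 8273

8273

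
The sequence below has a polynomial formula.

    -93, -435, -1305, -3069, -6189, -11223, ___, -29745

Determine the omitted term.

Using the first 6 terms:
First differences: -342  -870  -1764  -3120  -5034
Second differences: -528  -894  -1356  -1914
Third differences: -366  -462  -558
Fourth differences: -96  -96
Constant fourth difference = -96.
Extend forward: -558 − 96 = -654;  -1914 − 654 = -2568;  -5034 − 2568 = -7602;  -11223 − 7602 = -18825

-18825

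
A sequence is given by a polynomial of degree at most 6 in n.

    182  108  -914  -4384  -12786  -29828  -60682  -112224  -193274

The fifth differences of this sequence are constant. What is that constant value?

First differences: -74, -1022, -3470, -8402, -17042, -30854, -51542, -81050
Second differences: -948, -2448, -4932, -8640, -13812, -20688, -29508
Third differences: -1500, -2484, -3708, -5172, -6876, -8820
Fourth differences: -984, -1224, -1464, -1704, -1944
Fifth differences: -240, -240, -240, -240

-240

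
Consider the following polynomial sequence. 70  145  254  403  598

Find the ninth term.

Δ: 75, 109, 149, 195
Δ²: 34, 40, 46
Δ³: 6, 6
Third differences constant at 6.
46 + 6 = 52;  195 + 52 = 247;  598 + 247 = 845
52 + 6 = 58;  247 + 58 = 305;  845 + 305 = 1150
58 + 6 = 64;  305 + 64 = 369;  1150 + 369 = 1519
64 + 6 = 70;  369 + 70 = 439;  1519 + 439 = 1958

1958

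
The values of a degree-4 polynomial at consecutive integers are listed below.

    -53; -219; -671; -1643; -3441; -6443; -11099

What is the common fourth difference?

First differences: -166, -452, -972, -1798, -3002, -4656
Second differences: -286, -520, -826, -1204, -1654
Third differences: -234, -306, -378, -450
Fourth differences: -72, -72, -72

-72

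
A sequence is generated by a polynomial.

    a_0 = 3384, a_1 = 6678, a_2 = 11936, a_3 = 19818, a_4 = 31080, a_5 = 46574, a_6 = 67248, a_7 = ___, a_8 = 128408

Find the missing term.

94146

Using the first 7 terms:
D1: 3294  5258  7882  11262  15494  20674
D2: 1964  2624  3380  4232  5180
D3: 660  756  852  948
D4: 96  96  96
Constant fourth difference = 96.
Extend forward: 948 + 96 = 1044;  5180 + 1044 = 6224;  20674 + 6224 = 26898;  67248 + 26898 = 94146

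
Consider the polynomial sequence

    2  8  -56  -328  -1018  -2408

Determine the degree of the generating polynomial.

6, -64, -272, -690, -1390
-70, -208, -418, -700
-138, -210, -282
-72, -72
The fourth differences are constant, so the polynomial has degree 4.

4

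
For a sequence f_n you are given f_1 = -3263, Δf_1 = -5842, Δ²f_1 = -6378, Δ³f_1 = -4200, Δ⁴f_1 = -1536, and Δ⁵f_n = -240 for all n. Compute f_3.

-21325

Build the table forward from the leading diagonal:
Fifth differences: -240, -240, -240
Fourth differences: -1536, -1776, -2016
Third differences: -4200, -5736, -7512
Second differences: -6378, -10578, -16314
First differences: -5842, -12220, -22798
f: -3263, -9105, -21325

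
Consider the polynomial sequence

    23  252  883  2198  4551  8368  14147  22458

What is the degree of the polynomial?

4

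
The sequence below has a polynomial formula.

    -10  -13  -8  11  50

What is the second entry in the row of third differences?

6

First differences: -3, 5, 19, 39
Second differences: 8, 14, 20
Third differences: 6, 6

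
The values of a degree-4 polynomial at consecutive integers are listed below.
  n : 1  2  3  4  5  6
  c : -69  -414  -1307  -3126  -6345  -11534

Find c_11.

-345, -893, -1819, -3219, -5189
-548, -926, -1400, -1970
-378, -474, -570
-96, -96
Fourth differences constant at -96.
-570 − 96 = -666;  -1970 − 666 = -2636;  -5189 − 2636 = -7825;  -11534 − 7825 = -19359
-666 − 96 = -762;  -2636 − 762 = -3398;  -7825 − 3398 = -11223;  -19359 − 11223 = -30582
-762 − 96 = -858;  -3398 − 858 = -4256;  -11223 − 4256 = -15479;  -30582 − 15479 = -46061
-858 − 96 = -954;  -4256 − 954 = -5210;  -15479 − 5210 = -20689;  -46061 − 20689 = -66750
-954 − 96 = -1050;  -5210 − 1050 = -6260;  -20689 − 6260 = -26949;  -66750 − 26949 = -93699

-93699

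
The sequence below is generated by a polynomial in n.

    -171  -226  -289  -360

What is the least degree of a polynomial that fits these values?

D1: -55, -63, -71
D2: -8, -8
The second differences are constant, so the polynomial has degree 2.

2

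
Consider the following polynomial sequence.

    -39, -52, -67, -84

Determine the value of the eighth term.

Δ: -13, -15, -17
Δ²: -2, -2
The second differences are constant (-2).
-17 − 2 = -19;  -84 − 19 = -103
-19 − 2 = -21;  -103 − 21 = -124
-21 − 2 = -23;  -124 − 23 = -147
-23 − 2 = -25;  -147 − 25 = -172

-172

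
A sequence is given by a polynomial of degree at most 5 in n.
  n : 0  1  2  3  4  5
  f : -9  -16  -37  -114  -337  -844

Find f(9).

-10152

-7, -21, -77, -223, -507
-14, -56, -146, -284
-42, -90, -138
-48, -48
Constant fourth difference = -48, so extend:
-138 − 48 = -186;  -284 − 186 = -470;  -507 − 470 = -977;  -844 − 977 = -1821
-186 − 48 = -234;  -470 − 234 = -704;  -977 − 704 = -1681;  -1821 − 1681 = -3502
-234 − 48 = -282;  -704 − 282 = -986;  -1681 − 986 = -2667;  -3502 − 2667 = -6169
-282 − 48 = -330;  -986 − 330 = -1316;  -2667 − 1316 = -3983;  -6169 − 3983 = -10152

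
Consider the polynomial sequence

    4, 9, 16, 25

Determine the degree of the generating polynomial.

First differences: 5, 7, 9
Second differences: 2, 2
The second differences are constant, so the polynomial has degree 2.

2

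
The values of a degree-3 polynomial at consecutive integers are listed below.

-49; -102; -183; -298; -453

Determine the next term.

Δ: -53, -81, -115, -155
Δ²: -28, -34, -40
Δ³: -6, -6
Constant third difference = -6, so extend:
-40 − 6 = -46;  -155 − 46 = -201;  -453 − 201 = -654

-654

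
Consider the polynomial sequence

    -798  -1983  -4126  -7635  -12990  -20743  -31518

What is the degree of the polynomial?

4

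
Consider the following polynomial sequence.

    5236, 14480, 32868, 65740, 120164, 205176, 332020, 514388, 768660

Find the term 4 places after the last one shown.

2939908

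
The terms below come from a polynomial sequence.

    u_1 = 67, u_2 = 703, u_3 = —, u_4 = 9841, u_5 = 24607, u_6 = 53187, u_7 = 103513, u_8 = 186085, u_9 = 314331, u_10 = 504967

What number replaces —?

Using the last 7 terms:
D1: 14766  28580  50326  82572  128246  190636
D2: 13814  21746  32246  45674  62390
D3: 7932  10500  13428  16716
D4: 2568  2928  3288
D5: 360  360
Constant fifth difference = 360.
Extend backward: 2568 − 360 = 2208;  7932 − 2208 = 5724;  13814 − 5724 = 8090;  14766 − 8090 = 6676;  9841 − 6676 = 3165

3165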